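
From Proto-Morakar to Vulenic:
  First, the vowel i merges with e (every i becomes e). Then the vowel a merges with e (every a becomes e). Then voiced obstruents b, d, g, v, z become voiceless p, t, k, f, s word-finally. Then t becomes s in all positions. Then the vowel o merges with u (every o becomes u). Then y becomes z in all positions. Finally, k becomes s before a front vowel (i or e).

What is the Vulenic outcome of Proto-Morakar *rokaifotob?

Vulenic: *rokaifotob > rokaefotob > rokeefotob > rokeefotop > rokeefosop > rukeefusup > ruseefusup  (by vowel merger, vowel merger, final devoicing, unconditioned shift, vowel merger, palatalisation)

ruseefusup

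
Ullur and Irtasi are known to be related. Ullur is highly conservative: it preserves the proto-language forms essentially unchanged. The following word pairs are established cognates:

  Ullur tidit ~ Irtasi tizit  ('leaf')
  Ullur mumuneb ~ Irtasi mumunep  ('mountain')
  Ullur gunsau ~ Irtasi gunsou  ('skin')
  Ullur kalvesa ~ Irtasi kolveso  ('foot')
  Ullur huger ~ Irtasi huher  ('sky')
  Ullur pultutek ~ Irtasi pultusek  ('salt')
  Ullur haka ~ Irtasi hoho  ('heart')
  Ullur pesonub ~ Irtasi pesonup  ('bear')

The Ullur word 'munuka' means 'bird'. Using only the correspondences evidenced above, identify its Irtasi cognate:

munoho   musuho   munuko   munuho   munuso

haka ~ hoho — Ullur k corresponds to Irtasi h between vowels (before a back vowel).
kalvesa ~ kolveso, haka ~ hoho — Ullur a corresponds to Irtasi o word-finally.
Applying these to Ullur 'munuka':
  munuka → munuha   (k→h between vowels (before a back vowel))
  munuha → munuho   (a→o word-finally)
So the Irtasi cognate is 'munuho'.

munuho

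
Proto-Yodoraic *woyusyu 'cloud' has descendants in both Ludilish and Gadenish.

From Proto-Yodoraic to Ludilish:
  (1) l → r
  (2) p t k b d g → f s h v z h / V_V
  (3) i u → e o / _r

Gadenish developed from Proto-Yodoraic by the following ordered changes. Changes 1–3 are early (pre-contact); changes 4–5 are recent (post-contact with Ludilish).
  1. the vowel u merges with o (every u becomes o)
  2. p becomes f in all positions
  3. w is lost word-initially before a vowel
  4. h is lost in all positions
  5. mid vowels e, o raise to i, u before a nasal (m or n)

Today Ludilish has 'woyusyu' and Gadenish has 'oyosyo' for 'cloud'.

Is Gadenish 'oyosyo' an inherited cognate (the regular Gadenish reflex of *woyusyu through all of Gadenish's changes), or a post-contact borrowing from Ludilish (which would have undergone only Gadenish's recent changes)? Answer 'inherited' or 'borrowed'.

If inherited, *woyusyu would pass through all of Gadenish's changes:
Gadenish: *woyusyu
  woyusyu → woyosyo   [vowel merger]
  woyosyo (rule 2 does not apply)
  woyosyo → oyosyo   [glide loss]
  oyosyo (rule 4 does not apply)
  oyosyo (rule 5 does not apply)
  giving Gadenish oyosyo.
If borrowed from Ludilish 'woyusyu' after the early changes, it would undergo only the recent ones:
  rule 4 (h-loss): no change (woyusyu)
  rule 5 (pre-nasal raising): no change (woyusyu)
  ⇒ as a loan: woyusyu
Gadenish 'oyosyo' matches the inherited outcome exactly, so it is an inherited cognate, not a loan.

inherited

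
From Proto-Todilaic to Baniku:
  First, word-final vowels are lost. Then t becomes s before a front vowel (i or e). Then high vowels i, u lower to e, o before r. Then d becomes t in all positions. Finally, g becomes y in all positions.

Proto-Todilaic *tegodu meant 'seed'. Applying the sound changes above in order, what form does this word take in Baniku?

seyot

Baniku: *tegodu > tegod > segod > segot > seyot  (by apocope, palatalisation, unconditioned shift, unconditioned shift)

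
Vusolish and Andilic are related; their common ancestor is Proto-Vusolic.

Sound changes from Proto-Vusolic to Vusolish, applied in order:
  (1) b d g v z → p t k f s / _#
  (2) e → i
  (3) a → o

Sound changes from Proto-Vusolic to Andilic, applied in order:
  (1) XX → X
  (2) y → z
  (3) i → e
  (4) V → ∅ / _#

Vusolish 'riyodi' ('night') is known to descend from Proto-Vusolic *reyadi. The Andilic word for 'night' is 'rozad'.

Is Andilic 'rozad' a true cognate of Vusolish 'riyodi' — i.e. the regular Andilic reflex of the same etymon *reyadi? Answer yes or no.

no

Derive the expected Andilic reflex of *reyadi:
Andilic: start from *reyadi.
  rule 1: no change — reyadi
  rule 2 (unconditioned shift): reyadi → rezadi
  rule 3 (vowel merger): rezadi → rezade
  rule 4 (apocope): rezade → rezad
  ⇒ Andilic rezad
The regular Andilic reflex would be 'rezad', but the attested form is 'rozad'. The correspondence is irregular, so they are not cognates (the Andilic form has a different source).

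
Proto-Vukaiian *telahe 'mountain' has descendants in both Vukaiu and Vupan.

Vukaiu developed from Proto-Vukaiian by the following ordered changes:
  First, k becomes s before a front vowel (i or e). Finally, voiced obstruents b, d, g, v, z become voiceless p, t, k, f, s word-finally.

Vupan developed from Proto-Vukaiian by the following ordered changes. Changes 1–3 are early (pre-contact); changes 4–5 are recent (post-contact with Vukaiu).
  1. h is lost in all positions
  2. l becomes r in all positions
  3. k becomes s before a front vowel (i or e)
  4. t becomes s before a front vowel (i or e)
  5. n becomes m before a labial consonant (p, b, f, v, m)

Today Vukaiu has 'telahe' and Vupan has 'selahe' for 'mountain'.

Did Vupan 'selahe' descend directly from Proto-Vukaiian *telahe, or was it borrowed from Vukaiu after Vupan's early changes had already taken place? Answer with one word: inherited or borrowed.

borrowed

If inherited, *telahe would pass through all of Vupan's changes:
Vupan: *telahe > telae > terae > serae  (by h-loss, unconditioned shift, palatalisation)
If borrowed from Vukaiu 'telahe' after the early changes, it would undergo only the recent ones:
  rule 4 (palatalisation): telahe → selahe
  rule 5 (nasal place assimilation): no change (selahe)
  ⇒ as a loan: selahe
Vupan 'selahe' matches the loan outcome 'selahe', not the inherited 'serae' — it skipped the early Vupan changes, so it was borrowed from Vukaiu.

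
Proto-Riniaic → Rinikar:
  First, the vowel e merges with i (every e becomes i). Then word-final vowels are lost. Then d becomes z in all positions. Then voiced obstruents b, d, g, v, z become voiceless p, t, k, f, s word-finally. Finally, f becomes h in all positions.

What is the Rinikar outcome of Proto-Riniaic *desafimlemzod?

Rinikar: *desafimlemzod > disafimlimzod > zisafimlimzoz > zisafimlimzos > zisahimlimzos  (by vowel merger, unconditioned shift, final devoicing, unconditioned shift)

zisahimlimzos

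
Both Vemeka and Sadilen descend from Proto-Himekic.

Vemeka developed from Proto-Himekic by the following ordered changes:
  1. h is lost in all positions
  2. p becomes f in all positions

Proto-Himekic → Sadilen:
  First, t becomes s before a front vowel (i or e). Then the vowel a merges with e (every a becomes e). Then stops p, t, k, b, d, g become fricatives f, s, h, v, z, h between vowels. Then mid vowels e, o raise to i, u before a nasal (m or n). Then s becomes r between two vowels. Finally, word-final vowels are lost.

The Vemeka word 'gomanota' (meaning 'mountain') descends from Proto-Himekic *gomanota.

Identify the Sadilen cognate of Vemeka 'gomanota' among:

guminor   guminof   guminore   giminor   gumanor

Sadilen: *gomanota > gomenote > gomenose > guminose > guminore > guminor  (by vowel merger, intervocalic lenition, pre-nasal raising, rhotacism, apocope)
Among the options, 'guminor' alone shows every Sadilen change applied in order.

guminor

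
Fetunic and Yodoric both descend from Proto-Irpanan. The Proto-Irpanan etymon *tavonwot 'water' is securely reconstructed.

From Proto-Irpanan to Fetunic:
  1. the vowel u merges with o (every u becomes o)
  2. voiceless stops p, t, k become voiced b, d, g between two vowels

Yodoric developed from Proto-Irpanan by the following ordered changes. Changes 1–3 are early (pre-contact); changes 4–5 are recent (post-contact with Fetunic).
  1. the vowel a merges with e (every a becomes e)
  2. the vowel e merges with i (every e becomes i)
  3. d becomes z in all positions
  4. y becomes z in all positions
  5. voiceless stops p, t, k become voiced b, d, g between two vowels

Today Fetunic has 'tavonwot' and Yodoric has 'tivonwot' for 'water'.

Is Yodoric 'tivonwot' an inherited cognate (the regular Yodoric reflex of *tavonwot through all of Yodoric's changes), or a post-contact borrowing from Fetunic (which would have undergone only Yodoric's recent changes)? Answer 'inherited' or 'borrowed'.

inherited

If inherited, *tavonwot would pass through all of Yodoric's changes:
Yodoric: start from *tavonwot.
  rule 1 (vowel merger): tavonwot → tevonwot
  rule 2 (vowel merger): tevonwot → tivonwot
  rule 3: no change — tivonwot
  rule 4: no change — tivonwot
  rule 5: no change — tivonwot
  ⇒ Yodoric tivonwot
If borrowed from Fetunic 'tavonwot' after the early changes, it would undergo only the recent ones:
  rule 4 (unconditioned shift): no change (tavonwot)
  rule 5 (intervocalic voicing): no change (tavonwot)
  ⇒ as a loan: tavonwot
Yodoric 'tivonwot' matches the inherited outcome exactly, so it is an inherited cognate, not a loan.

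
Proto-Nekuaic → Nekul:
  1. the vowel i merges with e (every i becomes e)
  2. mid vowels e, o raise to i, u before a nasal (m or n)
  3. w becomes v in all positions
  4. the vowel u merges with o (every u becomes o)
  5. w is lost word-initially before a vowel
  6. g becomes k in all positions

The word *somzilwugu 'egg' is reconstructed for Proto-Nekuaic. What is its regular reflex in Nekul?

somzelvoko

Nekul: *somzilwugu
  somzilwugu → somzelwugu   [vowel merger]
  somzelwugu → sumzelwugu   [pre-nasal raising]
  sumzelwugu → sumzelvugu   [unconditioned shift]
  sumzelvugu → somzelvogo   [vowel merger]
  somzelvogo (rule 5 does not apply)
  somzelvogo → somzelvoko   [unconditioned shift]
  giving Nekul somzelvoko.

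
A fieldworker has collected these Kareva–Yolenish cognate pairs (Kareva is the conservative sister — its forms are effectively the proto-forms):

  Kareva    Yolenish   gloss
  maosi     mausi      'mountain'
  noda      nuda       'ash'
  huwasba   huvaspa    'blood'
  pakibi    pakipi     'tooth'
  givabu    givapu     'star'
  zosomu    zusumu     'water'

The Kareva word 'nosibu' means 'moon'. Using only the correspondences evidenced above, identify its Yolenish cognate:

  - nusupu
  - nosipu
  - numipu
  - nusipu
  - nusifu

noda ~ nuda, zosomu ~ zusumu — Kareva o corresponds to Yolenish u after a consonant, before a consonant other than r, m, n, p, b, f, v.
givabu ~ givapu — Kareva b corresponds to Yolenish p between vowels (before a back vowel).
Applying these to Kareva 'nosibu':
  nosibu → nusibu   (o→u after a consonant, before a consonant other than r, m, n, p, b, f, v)
  nusibu → nusipu   (b→p between vowels (before a back vowel))
So the Yolenish cognate is 'nusipu'.

nusipu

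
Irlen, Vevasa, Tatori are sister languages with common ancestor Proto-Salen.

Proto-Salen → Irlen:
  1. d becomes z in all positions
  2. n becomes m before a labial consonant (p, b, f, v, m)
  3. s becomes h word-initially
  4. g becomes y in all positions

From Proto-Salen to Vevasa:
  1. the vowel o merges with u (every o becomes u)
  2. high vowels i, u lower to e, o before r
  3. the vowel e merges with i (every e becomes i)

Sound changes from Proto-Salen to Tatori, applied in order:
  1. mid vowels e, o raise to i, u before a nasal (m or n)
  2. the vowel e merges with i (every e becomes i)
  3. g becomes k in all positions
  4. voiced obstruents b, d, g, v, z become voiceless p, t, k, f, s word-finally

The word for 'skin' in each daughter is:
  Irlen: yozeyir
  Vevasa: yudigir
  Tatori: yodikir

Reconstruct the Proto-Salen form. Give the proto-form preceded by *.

Position 3: Irlen has z, Vevasa has d, Tatori has d. Vevasa preserves d here (none of its changes turn any other segment into d), so the proto-segment is *d.
Position 5: Irlen has y, Vevasa has g, Tatori has k. Vevasa preserves g here (none of its changes turn any other segment into g), so the proto-segment is *g.
Continuing position by position gives *yodegir; check it forward:
Irlen: start from *yodegir.
  rule 1 (unconditioned shift): yodegir → yozegir
  rule 2: no change — yozegir
  rule 3: no change — yozegir
  rule 4 (unconditioned shift): yozegir → yozeyir
  ⇒ Irlen yozeyir
Vevasa: *yodegir
  yodegir → yudegir   [vowel merger]
  yudegir → yudeger   [pre-rhotic lowering]
  yudeger → yudigir   [vowel merger]
  giving Vevasa yudigir.
Tatori: *yodegir
  yodegir (rule 1 does not apply)
  yodegir → yodigir   [vowel merger]
  yodigir → yodikir   [unconditioned shift]
  yodikir (rule 4 does not apply)
  giving Tatori yodikir.
Only *yodegir yields all of Irlen yozeyir, Vevasa yudigir, Tatori yodikir.

*yodegir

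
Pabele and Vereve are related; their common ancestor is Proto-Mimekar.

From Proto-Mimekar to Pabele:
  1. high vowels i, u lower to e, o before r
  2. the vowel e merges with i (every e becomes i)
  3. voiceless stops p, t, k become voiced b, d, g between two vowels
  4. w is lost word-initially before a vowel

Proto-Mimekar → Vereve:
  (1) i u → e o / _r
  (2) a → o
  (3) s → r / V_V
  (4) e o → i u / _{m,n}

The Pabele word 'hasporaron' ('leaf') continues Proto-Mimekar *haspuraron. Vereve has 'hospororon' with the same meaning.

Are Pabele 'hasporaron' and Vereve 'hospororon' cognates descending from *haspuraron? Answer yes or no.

no

Derive the expected Vereve reflex of *haspuraron:
Vereve: *haspuraron > hasporaron > hospororon > hospororun  (by pre-rhotic lowering, vowel merger, pre-nasal raising)
The regular Vereve reflex would be 'hospororun', but the attested form is 'hospororon'. The correspondence is irregular, so they are not cognates (the Vereve form has a different source).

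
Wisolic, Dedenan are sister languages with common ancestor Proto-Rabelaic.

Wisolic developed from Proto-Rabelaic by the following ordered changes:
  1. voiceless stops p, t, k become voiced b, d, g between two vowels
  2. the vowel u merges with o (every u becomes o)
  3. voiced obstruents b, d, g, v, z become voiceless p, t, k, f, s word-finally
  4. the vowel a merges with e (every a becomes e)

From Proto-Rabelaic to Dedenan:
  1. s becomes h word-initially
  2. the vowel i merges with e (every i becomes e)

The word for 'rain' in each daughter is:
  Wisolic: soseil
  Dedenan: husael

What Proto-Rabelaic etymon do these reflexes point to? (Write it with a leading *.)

*susail

Position 1: Wisolic has s, Dedenan has h. Taking the neighbouring segments as reconstructed: Wisolic s can only go back to *s; Dedenan h could go back to *s or *h — the one source consistent with every daughter is *s.
Position 4: Wisolic has e, Dedenan has a. Dedenan preserves a here (none of its changes turn any other segment into a), so the proto-segment is *a.
Position 2: Wisolic has o, Dedenan has u. Dedenan preserves u here (none of its changes turn any other segment into u), so the proto-segment is *u.
Verify the candidate proto-form against each daughter:
Wisolic: *susail > sosail > soseil  (by vowel merger, vowel merger)
Dedenan: start from *susail.
  rule 1 (debuccalisation): susail → husail
  rule 2 (vowel merger): husail → husael
  ⇒ Dedenan husael
*susail is the unique common source.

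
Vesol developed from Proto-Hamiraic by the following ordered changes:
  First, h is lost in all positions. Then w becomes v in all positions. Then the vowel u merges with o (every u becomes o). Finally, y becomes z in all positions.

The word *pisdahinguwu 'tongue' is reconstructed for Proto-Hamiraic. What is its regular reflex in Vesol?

Vesol: *pisdahinguwu
  pisdahinguwu → pisdainguwu   [h-loss]
  pisdainguwu → pisdainguvu   [unconditioned shift]
  pisdainguvu → pisdaingovo   [vowel merger]
  pisdaingovo (rule 4 does not apply)
  giving Vesol pisdaingovo.

pisdaingovo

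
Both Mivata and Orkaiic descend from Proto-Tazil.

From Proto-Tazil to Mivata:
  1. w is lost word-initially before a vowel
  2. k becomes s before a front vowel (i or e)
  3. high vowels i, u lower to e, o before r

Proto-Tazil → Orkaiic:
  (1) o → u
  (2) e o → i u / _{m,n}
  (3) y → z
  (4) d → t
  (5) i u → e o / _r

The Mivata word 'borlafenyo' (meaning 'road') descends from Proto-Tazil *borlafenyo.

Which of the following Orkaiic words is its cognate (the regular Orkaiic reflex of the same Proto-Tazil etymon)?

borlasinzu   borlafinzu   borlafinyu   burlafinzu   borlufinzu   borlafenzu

Orkaiic: *borlafenyo
  borlafenyo → burlafenyu   [vowel merger]
  burlafenyu → burlafinyu   [pre-nasal raising]
  burlafinyu → burlafinzu   [unconditioned shift]
  burlafinzu (rule 4 does not apply)
  burlafinzu → borlafinzu   [pre-rhotic lowering]
  giving Orkaiic borlafinzu.
The other candidates each miss or misapply at least one Orkaiic change.

borlafinzu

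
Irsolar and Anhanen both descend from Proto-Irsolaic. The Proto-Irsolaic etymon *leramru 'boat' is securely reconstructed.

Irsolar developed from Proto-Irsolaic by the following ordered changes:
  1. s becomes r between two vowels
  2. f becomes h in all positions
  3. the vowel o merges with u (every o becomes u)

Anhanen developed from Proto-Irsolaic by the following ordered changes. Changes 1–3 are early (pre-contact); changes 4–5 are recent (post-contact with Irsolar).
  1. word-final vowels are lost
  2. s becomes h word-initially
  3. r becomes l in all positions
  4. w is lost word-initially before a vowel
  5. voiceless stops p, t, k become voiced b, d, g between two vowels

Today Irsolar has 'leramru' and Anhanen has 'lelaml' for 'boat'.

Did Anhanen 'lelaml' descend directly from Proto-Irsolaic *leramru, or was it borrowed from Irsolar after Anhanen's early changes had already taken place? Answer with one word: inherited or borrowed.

If inherited, *leramru would pass through all of Anhanen's changes:
Anhanen: *leramru > leramr > lelaml  (by apocope, unconditioned shift)
If borrowed from Irsolar 'leramru' after the early changes, it would undergo only the recent ones:
  rule 4 (glide loss): no change (leramru)
  rule 5 (intervocalic voicing): no change (leramru)
  ⇒ as a loan: leramru
Anhanen 'lelaml' matches the inherited outcome exactly, so it is an inherited cognate, not a loan.

inherited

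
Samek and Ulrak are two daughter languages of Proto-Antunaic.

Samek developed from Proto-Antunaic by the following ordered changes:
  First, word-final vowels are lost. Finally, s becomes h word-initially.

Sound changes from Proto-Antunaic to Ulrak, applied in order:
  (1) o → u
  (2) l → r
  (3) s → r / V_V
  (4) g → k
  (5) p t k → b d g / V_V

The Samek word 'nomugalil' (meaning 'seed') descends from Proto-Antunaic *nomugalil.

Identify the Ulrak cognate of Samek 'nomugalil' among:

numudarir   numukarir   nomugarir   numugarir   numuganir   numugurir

Ulrak: *nomugalil
  nomugalil → numugalil   [vowel merger]
  numugalil → numugarir   [unconditioned shift]
  numugarir (rule 3 does not apply)
  numugarir → numukarir   [unconditioned shift]
  numukarir → numugarir   [intervocalic voicing]
  giving Ulrak numugarir.
The other candidates each miss or misapply at least one Ulrak change.

numugarir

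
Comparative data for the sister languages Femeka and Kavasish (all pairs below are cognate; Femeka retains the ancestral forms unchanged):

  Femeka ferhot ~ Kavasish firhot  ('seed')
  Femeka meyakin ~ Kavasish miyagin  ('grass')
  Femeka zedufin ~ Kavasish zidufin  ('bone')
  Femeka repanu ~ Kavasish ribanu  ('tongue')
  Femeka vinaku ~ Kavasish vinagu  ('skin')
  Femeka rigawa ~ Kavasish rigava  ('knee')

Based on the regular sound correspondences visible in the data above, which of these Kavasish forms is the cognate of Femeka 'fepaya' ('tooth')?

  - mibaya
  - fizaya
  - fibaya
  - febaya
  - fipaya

fibaya

repanu ~ ribanu — Femeka e corresponds to Kavasish i after a consonant, before a labial obstruent.
repanu ~ ribanu — Femeka p corresponds to Kavasish b between vowels (before a back vowel).
Applying these to Femeka 'fepaya':
  fepaya → fipaya   (e→i after a consonant, before a labial obstruent)
  fipaya → fibaya   (p→b between vowels (before a back vowel))
So the Kavasish cognate is 'fibaya'.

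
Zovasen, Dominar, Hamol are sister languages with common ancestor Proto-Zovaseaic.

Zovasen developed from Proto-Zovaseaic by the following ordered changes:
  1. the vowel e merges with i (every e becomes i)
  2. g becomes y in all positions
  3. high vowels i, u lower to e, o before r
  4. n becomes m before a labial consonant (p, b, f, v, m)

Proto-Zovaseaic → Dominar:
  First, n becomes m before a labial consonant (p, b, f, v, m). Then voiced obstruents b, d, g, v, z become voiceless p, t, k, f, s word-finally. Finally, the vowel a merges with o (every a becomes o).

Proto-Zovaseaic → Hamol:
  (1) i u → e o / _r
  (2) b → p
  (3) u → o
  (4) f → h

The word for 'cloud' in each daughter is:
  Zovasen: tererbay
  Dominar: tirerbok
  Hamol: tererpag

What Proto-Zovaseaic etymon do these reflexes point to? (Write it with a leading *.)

*tirerbag

Position 8: Zovasen has y, Dominar has k, Hamol has g. Hamol preserves g here (none of its changes turn any other segment into g), so the proto-segment is *g.
Position 6: Zovasen has b, Dominar has b, Hamol has p. Zovasen preserves b here (none of its changes turn any other segment into b), so the proto-segment is *b.
Verify the candidate proto-form against each daughter:
Zovasen: *tirerbag > tirirbag > tirirbay > tererbay  (by vowel merger, unconditioned shift, pre-rhotic lowering)
Dominar: *tirerbag > tirerbak > tirerbok  (by final devoicing, vowel merger)
Hamol: *tirerbag
  tirerbag → tererbag   [pre-rhotic lowering]
  tererbag → tererpag   [unconditioned shift]
  tererpag (rule 3 does not apply)
  tererpag (rule 4 does not apply)
  giving Hamol tererpag.
Only *tirerbag yields all of Zovasen tererbay, Dominar tirerbok, Hamol tererpag.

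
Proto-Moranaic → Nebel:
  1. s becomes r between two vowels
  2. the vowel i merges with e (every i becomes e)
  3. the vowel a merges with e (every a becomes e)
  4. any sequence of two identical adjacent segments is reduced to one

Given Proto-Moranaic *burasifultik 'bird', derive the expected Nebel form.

burerefultek

Nebel: *burasifultik
  burasifultik → burarifultik   [rhotacism]
  burarifultik → burarefultek   [vowel merger]
  burarefultek → burerefultek   [vowel merger]
  burerefultek (rule 4 does not apply)
  giving Nebel burerefultek.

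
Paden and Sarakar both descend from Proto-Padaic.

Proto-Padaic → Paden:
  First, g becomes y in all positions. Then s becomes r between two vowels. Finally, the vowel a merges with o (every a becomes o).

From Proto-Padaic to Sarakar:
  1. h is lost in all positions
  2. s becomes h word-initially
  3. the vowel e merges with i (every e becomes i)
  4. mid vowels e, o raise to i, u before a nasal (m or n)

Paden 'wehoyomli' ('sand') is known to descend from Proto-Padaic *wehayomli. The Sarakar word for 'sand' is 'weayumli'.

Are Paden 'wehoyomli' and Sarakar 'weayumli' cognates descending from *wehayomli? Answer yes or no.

no

Derive the expected Sarakar reflex of *wehayomli:
Sarakar: *wehayomli > weayomli > wiayomli > wiayumli  (by h-loss, vowel merger, pre-nasal raising)
The regular Sarakar reflex would be 'wiayumli', but the attested form is 'weayumli'. The correspondence is irregular, so they are not cognates (the Sarakar form has a different source).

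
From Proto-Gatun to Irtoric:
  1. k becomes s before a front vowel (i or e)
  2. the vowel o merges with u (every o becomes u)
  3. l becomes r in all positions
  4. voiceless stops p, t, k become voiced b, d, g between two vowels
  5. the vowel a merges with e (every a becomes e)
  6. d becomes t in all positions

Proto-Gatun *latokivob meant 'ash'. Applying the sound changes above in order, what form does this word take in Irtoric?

retusivub

Irtoric: *latokivob
  latokivob → latosivob   [palatalisation]
  latosivob → latusivub   [vowel merger]
  latusivub → ratusivub   [unconditioned shift]
  ratusivub → radusivub   [intervocalic voicing]
  radusivub → redusivub   [vowel merger]
  redusivub → retusivub   [unconditioned shift]
  giving Irtoric retusivub.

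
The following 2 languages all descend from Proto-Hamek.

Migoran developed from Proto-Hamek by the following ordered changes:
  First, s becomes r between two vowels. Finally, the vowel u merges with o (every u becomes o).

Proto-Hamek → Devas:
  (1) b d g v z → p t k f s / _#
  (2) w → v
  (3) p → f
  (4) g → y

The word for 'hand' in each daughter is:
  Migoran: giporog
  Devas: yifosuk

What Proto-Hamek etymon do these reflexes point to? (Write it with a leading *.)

*giposug

Position 6: Migoran has o, Devas has u. Devas preserves u here (none of its changes turn any other segment into u), so the proto-segment is *u.
Position 5: Migoran has r, Devas has s. Taking the neighbouring segments as reconstructed: Migoran r could go back to *s or *r; Devas s can only go back to *s — the one source consistent with every daughter is *s.
Continuing position by position gives *giposug; check it forward:
Migoran: *giposug
  giposug → giporug   [rhotacism]
  giporug → giporog   [vowel merger]
  giving Migoran giporog.
Devas: *giposug > giposuk > gifosuk > yifosuk  (by final devoicing, unconditioned shift, unconditioned shift)
*giposug is the unique common source.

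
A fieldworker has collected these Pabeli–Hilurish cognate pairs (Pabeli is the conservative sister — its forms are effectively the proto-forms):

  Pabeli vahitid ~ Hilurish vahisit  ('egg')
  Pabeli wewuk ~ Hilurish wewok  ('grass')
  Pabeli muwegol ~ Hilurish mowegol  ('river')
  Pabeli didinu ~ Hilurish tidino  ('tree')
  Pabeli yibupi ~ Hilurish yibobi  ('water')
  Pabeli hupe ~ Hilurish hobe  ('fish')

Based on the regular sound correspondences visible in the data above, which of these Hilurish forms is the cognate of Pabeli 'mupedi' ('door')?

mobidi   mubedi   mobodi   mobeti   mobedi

yibupi ~ yibobi, hupe ~ hobe — Pabeli u corresponds to Hilurish o after a consonant, before a labial obstruent.
hupe ~ hobe — Pabeli p corresponds to Hilurish b between vowels (before a front vowel).
Applying these to Pabeli 'mupedi':
  mupedi → mopedi   (u→o after a consonant, before a labial obstruent)
  mopedi → mobedi   (p→b between vowels (before a front vowel))
So the Hilurish cognate is 'mobedi'.

mobedi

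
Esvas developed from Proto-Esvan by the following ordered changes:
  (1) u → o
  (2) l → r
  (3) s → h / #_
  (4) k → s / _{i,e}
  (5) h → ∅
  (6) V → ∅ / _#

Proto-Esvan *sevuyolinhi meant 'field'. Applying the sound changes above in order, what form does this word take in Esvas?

evoyorin

Esvas: *sevuyolinhi
  sevuyolinhi → sevoyolinhi   [vowel merger]
  sevoyolinhi → sevoyorinhi   [unconditioned shift]
  sevoyorinhi → hevoyorinhi   [debuccalisation]
  hevoyorinhi (rule 4 does not apply)
  hevoyorinhi → evoyorini   [h-loss]
  evoyorini → evoyorin   [apocope]
  giving Esvas evoyorin.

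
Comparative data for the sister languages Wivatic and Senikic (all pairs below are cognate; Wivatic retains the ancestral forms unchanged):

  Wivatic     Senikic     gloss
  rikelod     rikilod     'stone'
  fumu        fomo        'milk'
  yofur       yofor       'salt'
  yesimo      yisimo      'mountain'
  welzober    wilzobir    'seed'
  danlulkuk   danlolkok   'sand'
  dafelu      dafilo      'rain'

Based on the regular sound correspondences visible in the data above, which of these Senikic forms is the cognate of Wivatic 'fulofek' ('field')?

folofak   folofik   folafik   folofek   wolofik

danlulkuk ~ danlolkok — Wivatic u corresponds to Senikic o after a consonant, before a consonant other than r, m, n, p, b, f, v.
rikelod ~ rikilod, yesimo ~ yisimo — Wivatic e corresponds to Senikic i after a consonant, before a consonant other than r, m, n, p, b, f, v.
Applying these to Wivatic 'fulofek':
  fulofek → folofek   (u→o after a consonant, before a consonant other than r, m, n, p, b, f, v)
  folofek → folofik   (e→i after a consonant, before a consonant other than r, m, n, p, b, f, v)
So the Senikic cognate is 'folofik'.

folofik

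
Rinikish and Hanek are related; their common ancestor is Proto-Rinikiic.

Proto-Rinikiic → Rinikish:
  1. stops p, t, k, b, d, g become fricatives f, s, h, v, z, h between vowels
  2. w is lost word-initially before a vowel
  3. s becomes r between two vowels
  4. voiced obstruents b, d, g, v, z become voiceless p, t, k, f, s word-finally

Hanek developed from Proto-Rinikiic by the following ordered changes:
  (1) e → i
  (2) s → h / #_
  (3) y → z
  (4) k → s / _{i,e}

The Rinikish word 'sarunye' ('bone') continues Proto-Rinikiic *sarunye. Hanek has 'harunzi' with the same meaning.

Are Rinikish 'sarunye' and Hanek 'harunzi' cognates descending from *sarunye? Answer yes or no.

Derive the expected Hanek reflex of *sarunye:
Hanek: *sarunye
  sarunye → sarunyi   [vowel merger]
  sarunyi → harunyi   [debuccalisation]
  harunyi → harunzi   [unconditioned shift]
  harunzi (rule 4 does not apply)
  giving Hanek harunzi.
Hanek 'harunzi' matches the regular reflex exactly, so the pair is cognate.

yes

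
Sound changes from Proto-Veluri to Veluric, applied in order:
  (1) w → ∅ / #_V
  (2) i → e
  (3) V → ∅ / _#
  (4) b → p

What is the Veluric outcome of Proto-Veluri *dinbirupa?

Veluric: *dinbirupa
  dinbirupa (rule 1 does not apply)
  dinbirupa → denberupa   [vowel merger]
  denberupa → denberup   [apocope]
  denberup → denperup   [unconditioned shift]
  giving Veluric denperup.

denperup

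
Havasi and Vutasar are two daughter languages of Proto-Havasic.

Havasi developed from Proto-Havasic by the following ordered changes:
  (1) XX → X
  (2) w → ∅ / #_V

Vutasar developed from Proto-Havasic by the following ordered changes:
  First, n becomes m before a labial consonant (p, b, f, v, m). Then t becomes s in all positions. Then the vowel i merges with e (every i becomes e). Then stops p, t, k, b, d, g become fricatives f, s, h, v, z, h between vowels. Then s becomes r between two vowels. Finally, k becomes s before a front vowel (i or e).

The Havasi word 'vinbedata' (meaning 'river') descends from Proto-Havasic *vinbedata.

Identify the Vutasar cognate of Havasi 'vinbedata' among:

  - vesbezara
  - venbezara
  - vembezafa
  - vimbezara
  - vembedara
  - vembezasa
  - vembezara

vembezara

Vutasar: start from *vinbedata.
  rule 1 (nasal place assimilation): vinbedata → vimbedata
  rule 2 (unconditioned shift): vimbedata → vimbedasa
  rule 3 (vowel merger): vimbedasa → vembedasa
  rule 4 (intervocalic lenition): vembedasa → vembezasa
  rule 5 (rhotacism): vembezasa → vembezara
  rule 6: no change — vembezara
  ⇒ Vutasar vembezara
The other candidates each miss or misapply at least one Vutasar change.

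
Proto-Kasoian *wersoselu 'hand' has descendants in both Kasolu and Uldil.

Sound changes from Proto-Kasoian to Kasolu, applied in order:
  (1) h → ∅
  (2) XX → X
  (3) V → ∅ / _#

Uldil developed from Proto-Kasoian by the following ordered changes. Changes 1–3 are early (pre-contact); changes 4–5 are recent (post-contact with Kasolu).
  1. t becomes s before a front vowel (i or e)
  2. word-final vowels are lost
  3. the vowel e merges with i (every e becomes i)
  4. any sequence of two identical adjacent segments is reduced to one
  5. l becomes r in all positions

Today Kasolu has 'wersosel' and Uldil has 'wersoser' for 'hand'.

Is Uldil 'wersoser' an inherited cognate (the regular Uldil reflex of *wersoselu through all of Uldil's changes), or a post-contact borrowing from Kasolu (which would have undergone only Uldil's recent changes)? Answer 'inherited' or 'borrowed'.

If inherited, *wersoselu would pass through all of Uldil's changes:
Uldil: start from *wersoselu.
  rule 1: no change — wersoselu
  rule 2 (apocope): wersoselu → wersosel
  rule 3 (vowel merger): wersosel → wirsosil
  rule 4: no change — wirsosil
  rule 5 (unconditioned shift): wirsosil → wirsosir
  ⇒ Uldil wirsosir
If borrowed from Kasolu 'wersosel' after the early changes, it would undergo only the recent ones:
  rule 4 (degemination): no change (wersosel)
  rule 5 (unconditioned shift): wersosel → wersoser
  ⇒ as a loan: wersoser
Uldil 'wersoser' matches the loan outcome 'wersoser', not the inherited 'wirsosir' — it skipped the early Uldil changes, so it was borrowed from Kasolu.

borrowed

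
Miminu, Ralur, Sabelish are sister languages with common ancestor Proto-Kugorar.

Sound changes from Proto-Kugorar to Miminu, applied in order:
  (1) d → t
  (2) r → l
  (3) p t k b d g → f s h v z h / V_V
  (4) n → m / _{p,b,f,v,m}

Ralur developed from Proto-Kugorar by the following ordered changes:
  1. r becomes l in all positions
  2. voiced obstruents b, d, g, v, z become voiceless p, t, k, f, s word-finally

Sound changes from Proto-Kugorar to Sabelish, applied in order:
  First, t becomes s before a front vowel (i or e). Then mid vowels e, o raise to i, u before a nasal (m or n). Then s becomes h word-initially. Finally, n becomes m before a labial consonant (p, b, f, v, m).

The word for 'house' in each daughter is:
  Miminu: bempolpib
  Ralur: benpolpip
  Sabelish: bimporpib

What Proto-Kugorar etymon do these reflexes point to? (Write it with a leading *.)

Position 2: Miminu has e, Ralur has e, Sabelish has i. Miminu preserves e here (none of its changes turn any other segment into e), so the proto-segment is *e.
Position 3: Miminu has m, Ralur has n, Sabelish has m. Ralur preserves n here (none of its changes turn any other segment into n), so the proto-segment is *n.
Verify the candidate proto-form against each daughter:
Miminu: start from *benporpib.
  rule 1: no change — benporpib
  rule 2 (unconditioned shift): benporpib → benpolpib
  rule 3: no change — benpolpib
  rule 4 (nasal place assimilation): benpolpib → bempolpib
  ⇒ Miminu bempolpib
Ralur: *benporpib
  benporpib → benpolpib   [unconditioned shift]
  benpolpib → benpolpip   [final devoicing]
  giving Ralur benpolpip.
Sabelish: *benporpib > binporpib > bimporpib  (by pre-nasal raising, nasal place assimilation)
No other proto-form is consistent with every reflex, so the reconstruction is *benporpib.

*benporpib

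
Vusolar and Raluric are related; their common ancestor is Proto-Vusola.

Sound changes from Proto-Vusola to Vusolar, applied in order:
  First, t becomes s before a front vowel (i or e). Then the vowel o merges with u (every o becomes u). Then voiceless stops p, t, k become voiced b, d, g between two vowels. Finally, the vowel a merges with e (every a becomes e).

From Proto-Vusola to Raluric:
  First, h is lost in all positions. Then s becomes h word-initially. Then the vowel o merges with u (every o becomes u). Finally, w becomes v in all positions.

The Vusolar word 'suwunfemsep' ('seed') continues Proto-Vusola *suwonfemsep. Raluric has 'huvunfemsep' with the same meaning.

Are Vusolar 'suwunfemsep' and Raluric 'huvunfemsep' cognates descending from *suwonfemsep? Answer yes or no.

Derive the expected Raluric reflex of *suwonfemsep:
Raluric: *suwonfemsep
  suwonfemsep (rule 1 does not apply)
  suwonfemsep → huwonfemsep   [debuccalisation]
  huwonfemsep → huwunfemsep   [vowel merger]
  huwunfemsep → huvunfemsep   [unconditioned shift]
  giving Raluric huvunfemsep.
Raluric 'huvunfemsep' matches the regular reflex exactly, so the pair is cognate.

yes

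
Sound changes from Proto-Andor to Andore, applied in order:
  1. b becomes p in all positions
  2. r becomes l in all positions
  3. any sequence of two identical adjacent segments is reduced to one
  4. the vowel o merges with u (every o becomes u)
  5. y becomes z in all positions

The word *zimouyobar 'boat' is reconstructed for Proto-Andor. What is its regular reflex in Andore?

Andore: start from *zimouyobar.
  rule 1 (unconditioned shift): zimouyobar → zimouyopar
  rule 2 (unconditioned shift): zimouyopar → zimouyopal
  rule 3: no change — zimouyopal
  rule 4 (vowel merger): zimouyopal → zimuuyupal
  rule 5 (unconditioned shift): zimuuyupal → zimuuzupal
  ⇒ Andore zimuuzupal

zimuuzupal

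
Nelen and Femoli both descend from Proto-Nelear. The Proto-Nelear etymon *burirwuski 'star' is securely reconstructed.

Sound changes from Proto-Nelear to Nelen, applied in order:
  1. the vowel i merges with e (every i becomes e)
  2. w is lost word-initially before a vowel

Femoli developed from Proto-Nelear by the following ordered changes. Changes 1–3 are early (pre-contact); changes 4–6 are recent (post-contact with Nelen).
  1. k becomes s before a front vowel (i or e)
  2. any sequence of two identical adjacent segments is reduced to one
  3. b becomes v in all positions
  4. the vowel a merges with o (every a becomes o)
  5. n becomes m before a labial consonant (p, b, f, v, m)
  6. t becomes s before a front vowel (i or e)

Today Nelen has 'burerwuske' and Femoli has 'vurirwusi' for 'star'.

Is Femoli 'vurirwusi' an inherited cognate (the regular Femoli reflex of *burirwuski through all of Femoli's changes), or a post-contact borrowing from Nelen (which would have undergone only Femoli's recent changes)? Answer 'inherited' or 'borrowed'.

inherited

If inherited, *burirwuski would pass through all of Femoli's changes:
Femoli: *burirwuski
  burirwuski → burirwussi   [palatalisation]
  burirwussi → burirwusi   [degemination]
  burirwusi → vurirwusi   [unconditioned shift]
  vurirwusi (rule 4 does not apply)
  vurirwusi (rule 5 does not apply)
  vurirwusi (rule 6 does not apply)
  giving Femoli vurirwusi.
If borrowed from Nelen 'burerwuske' after the early changes, it would undergo only the recent ones:
  rule 4 (vowel merger): no change (burerwuske)
  rule 5 (nasal place assimilation): no change (burerwuske)
  rule 6 (palatalisation): no change (burerwuske)
  ⇒ as a loan: burerwuske
Femoli 'vurirwusi' matches the inherited outcome exactly, so it is an inherited cognate, not a loan.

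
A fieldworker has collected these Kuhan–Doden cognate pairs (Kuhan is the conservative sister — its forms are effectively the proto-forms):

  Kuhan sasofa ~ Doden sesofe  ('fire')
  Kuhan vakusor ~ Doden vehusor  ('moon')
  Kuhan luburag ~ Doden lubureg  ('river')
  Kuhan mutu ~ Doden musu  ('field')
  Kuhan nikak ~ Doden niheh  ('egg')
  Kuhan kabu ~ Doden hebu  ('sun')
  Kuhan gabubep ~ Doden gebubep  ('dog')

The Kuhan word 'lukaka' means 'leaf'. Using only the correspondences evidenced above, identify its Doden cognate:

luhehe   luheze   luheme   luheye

nikak ~ niheh — Kuhan k corresponds to Doden h between vowels (before a back vowel).
sasofa ~ sesofe, vakusor ~ vehusor — Kuhan a corresponds to Doden e after a consonant, before a consonant other than r, m, n, p, b, f, v.
sasofa ~ sesofe — Kuhan a corresponds to Doden e word-finally.
Applying these to Kuhan 'lukaka':
  lukaka → luhaka   (k→h between vowels (before a back vowel))
  luhaka → luheka   (a→e after a consonant, before a consonant other than r, m, n, p, b, f, v)
  luheka → luheha   (k→h between vowels (before a back vowel))
  luheha → luhehe   (a→e word-finally)
So the Doden cognate is 'luhehe'.

luhehe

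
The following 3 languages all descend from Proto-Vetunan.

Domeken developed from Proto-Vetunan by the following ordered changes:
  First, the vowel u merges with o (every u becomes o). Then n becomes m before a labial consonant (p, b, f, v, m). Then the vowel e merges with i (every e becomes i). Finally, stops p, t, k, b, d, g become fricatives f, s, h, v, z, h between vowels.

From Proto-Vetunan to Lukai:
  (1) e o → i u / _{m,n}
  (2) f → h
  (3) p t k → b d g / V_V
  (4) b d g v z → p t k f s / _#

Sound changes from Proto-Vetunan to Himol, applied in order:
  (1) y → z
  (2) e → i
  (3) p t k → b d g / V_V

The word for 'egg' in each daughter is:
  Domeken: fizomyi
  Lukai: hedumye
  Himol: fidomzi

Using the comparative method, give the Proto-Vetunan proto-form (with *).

Position 1: Domeken has f, Lukai has h, Himol has f. Himol preserves f here (none of its changes turn any other segment into f), so the proto-segment is *f.
Position 4: Domeken has o, Lukai has u, Himol has o. Himol preserves o here (none of its changes turn any other segment into o), so the proto-segment is *o.
Position 3: Domeken has z, Lukai has d, Himol has d. Taking the neighbouring segments as reconstructed: Domeken z could go back to *d or *z; Lukai d could go back to *t or *d; Himol d could go back to *t or *d — the one source consistent with every daughter is *d.
Verify the candidate proto-form against each daughter:
Domeken: *fedomye
  fedomye (rule 1 does not apply)
  fedomye (rule 2 does not apply)
  fedomye → fidomyi   [vowel merger]
  fidomyi → fizomyi   [intervocalic lenition]
  giving Domeken fizomyi.
Lukai: *fedomye > fedumye > hedumye  (by pre-nasal raising, unconditioned shift)
Himol: *fedomye
  fedomye → fedomze   [unconditioned shift]
  fedomze → fidomzi   [vowel merger]
  fidomzi (rule 3 does not apply)
  giving Himol fidomzi.
No other proto-form is consistent with every reflex, so the reconstruction is *fedomye.

*fedomye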